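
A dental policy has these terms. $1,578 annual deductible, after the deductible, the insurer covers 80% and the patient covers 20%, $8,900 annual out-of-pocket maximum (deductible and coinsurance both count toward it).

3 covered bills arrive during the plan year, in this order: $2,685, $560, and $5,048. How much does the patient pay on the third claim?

Claim 1 ($2,685): deductible takes $1,578, $1,107 remains; 20% of $1,107 = $221.40. Patient owes $1,799.40 (running OOP $1,799.40).
Claim 2 ($560): deductible already satisfied, so patient's share is 20% × $560 = $112. Patient pays $112; OOP now $1,911.40.
Claim 3 ($5,048): deductible met; 20% of $5,048 = $1,009.60. Cost to patient: $1,009.60. OOP to date $2,921.

$1,009.60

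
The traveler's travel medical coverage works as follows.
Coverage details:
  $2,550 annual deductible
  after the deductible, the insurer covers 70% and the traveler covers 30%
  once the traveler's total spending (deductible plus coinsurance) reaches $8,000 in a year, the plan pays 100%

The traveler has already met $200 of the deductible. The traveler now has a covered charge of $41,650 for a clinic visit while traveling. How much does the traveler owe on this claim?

Deductible still to meet: $2,550 − $200 = $2,350.
After the $2,350 deductible portion, $41,650 − $2,350 = $39,300 is subject to coinsurance.
Coinsurance: $39,300 × 30% = $11,790.
So the traveler owes $2,350 + $11,790 = $14,140 before any cap.
That would bring total out-of-pocket to $14,340, past the $8,000 cap. The traveler is capped at $8,000 − $200 = $7,800 on this claim.

$7,800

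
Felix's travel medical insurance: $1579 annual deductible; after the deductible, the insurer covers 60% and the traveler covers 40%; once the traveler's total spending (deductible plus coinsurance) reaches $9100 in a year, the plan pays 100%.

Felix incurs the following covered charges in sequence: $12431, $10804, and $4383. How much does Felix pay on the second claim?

$3180.20

Claim 1 ($12431): $1579 to deductible, leaving $10852; traveler's 40% is $4340.80. Cost to traveler: $5919.80. OOP to date $5919.80.
Claim 2 ($10804): deductible already satisfied, so traveler's share is 40% × $10804 = $4321.60. That would push OOP to $10241.40, over the $9100 cap, so traveler pays $9100 − $5919.80 = $3180.20.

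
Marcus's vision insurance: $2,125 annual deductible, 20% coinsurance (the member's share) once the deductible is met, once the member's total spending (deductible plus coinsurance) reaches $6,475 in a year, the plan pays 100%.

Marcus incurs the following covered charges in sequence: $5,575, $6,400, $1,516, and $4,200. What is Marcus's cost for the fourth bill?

Bill 1, $5,575: $2,125 to deductible, leaving $3,450; coinsurance $3,450 × 20% = $690. Member owes $2,815 (running OOP $2,815).
Bill 2, $6,400: deductible already satisfied, so member's share is 20% × $6,400 = $1,280. Member owes $1,280 (running OOP $4,095).
Bill 3, $1,516: deductible already satisfied, so member's share is 20% × $1,516 = $303.20. Member owes $303.20 (running OOP $4,398.20).
Bill 4, $4,200: deductible already satisfied, so member's share is 20% × $4,200 = $840. Member pays $840; OOP now $5,238.20.

$840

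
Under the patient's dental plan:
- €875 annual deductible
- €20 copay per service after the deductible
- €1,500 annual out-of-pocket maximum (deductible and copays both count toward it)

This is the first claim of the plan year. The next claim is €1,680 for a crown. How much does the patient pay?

Nothing has been paid toward the €875 deductible, so the first €875 of this charge is applied there.
That leaves €1,680 − €875 = €805 for the copay.
Copay on this service: €20.
Patient responsibility before any cap: €875 + €20 = €895.
Year-to-date out-of-pocket becomes €0 + €895 = €895, still under the €1,500 maximum, so no cap applies.

€895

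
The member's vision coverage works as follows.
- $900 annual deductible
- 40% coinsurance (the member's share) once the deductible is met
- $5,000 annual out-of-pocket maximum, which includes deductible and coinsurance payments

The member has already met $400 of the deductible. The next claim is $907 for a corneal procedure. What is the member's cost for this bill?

$662.80

Deductible still to meet: $900 − $400 = $500.
After the $500 deductible portion, $907 − $500 = $407 is subject to coinsurance.
Coinsurance: $407 × 40% = $162.80.
Member responsibility before any cap: $500 + $162.80 = $662.80.
Year-to-date out-of-pocket becomes $400 + $662.80 = $1,062.80, still under the $5,000 maximum, so no cap applies.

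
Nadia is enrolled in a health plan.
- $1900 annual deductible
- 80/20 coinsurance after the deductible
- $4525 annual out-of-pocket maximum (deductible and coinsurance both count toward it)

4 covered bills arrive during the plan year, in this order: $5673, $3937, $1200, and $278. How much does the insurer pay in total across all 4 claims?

#1 ($5673): $1900 finishes the deductible; $3773 goes to coinsurance; patient's 20% is $754.60. Patient owes $2654.60 (running OOP $2654.60). Insurer: $5673 − $2654.60 = $3018.40.
#2 ($3937): 20% coinsurance on $3937 = $787.40. Patient owes $787.40 (running OOP $3442). Insurer: $3937 − $787.40 = $3149.60.
#3 ($1200): deductible already satisfied, so patient's share is 20% × $1200 = $240. Patient owes $240 (running OOP $3682). Insurer: $1200 − $240 = $960.
#4 ($278): 20% coinsurance on $278 = $55.60. Cost to patient: $55.60. OOP to date $3737.60. Insurer: $278 − $55.60 = $222.40.
Insurer total: $3018.40 + $3149.60 + $960 + $222.40 = $7350.40.

$7350.40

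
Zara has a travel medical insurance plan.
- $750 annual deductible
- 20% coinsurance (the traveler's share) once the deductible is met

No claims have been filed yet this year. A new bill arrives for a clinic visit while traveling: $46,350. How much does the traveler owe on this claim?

The full $750 deductible is still open; $750 of this bill applies to it.
That leaves $46,350 − $750 = $45,600 for coinsurance.
Coinsurance: $45,600 × 20% = $9,120.
So the traveler owes $750 + $9,120 = $9,870.

$9,870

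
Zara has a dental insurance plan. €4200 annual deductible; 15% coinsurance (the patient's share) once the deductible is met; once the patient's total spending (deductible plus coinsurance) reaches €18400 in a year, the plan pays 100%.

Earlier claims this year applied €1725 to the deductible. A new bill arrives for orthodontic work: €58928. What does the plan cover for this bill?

Deductible still to meet: €4200 − €1725 = €2475.
That leaves €58928 − €2475 = €56453 for coinsurance.
Coinsurance: €56453 × 15% = €8467.95.
So the patient owes €2475 + €8467.95 = €10942.95 before any cap.
Year-to-date out-of-pocket becomes €1725 + €10942.95 = €12667.95, still under the €18400 maximum, so no cap applies.
The insurer covers the remainder: €58928 − €10942.95 = €47985.05.

€47985.05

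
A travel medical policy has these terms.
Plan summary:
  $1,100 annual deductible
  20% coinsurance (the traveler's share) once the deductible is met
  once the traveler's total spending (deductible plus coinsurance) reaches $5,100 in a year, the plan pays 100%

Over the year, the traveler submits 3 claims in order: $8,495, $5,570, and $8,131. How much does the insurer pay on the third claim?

$6,724

Claim 1 ($8,495): $1,100 finishes the deductible; $7,395 goes to coinsurance; 20% of $7,395 = $1,479. Traveler owes $2,579 (running OOP $2,579). Plan pays $8,495 − $2,579 = $5,916.
Claim 2 ($5,570): deductible already satisfied, so traveler's share is 20% × $5,570 = $1,114. Traveler owes $1,114 (running OOP $3,693). Insurer: $5,570 − $1,114 = $4,456.
Claim 3 ($8,131): deductible already satisfied, so traveler's share is 20% × $8,131 = $1,626.20. OOP would hit $5,319.20 > $5,100, so the cap limits the traveler to $5,100 − $3,693 = $1,407. Insurer: $8,131 − $1,407 = $6,724.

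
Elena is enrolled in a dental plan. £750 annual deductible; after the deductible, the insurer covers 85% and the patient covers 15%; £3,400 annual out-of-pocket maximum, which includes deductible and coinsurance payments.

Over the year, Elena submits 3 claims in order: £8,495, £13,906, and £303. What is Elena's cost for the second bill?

£1,488.25

#1 (£8,495): £750 finishes the deductible; £7,745 goes to coinsurance; patient's 15% is £1,161.75. Cost to patient: £1,911.75. OOP to date £1,911.75.
#2 (£13,906): 15% coinsurance on £13,906 = £2,085.90. Adding that to £1,911.75 gives £3,997.65, past the £3,400 cap; patient pays only £3,400 − £1,911.75 = £1,488.25.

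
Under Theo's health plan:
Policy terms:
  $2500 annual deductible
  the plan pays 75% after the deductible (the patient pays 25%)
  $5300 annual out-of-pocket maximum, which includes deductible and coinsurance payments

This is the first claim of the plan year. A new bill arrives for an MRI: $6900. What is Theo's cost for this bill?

Nothing has been paid toward the $2500 deductible, so the first $2500 of this charge is applied there.
After the $2500 deductible portion, $6900 − $2500 = $4400 is subject to coinsurance.
Coinsurance: $4400 × 25% = $1100.
So the patient owes $2500 + $1100 = $3600 before any cap.
Total out-of-pocket so far would be $0 + $3600 = $3600, below the $5300 cap — no reduction.

$3600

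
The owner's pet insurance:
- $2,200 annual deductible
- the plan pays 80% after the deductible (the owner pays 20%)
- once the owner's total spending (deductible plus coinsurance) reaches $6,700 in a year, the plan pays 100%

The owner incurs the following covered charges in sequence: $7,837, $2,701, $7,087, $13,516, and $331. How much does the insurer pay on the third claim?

$5,669.60

Claim 1 — $7,837: deductible takes $2,200, $5,637 remains; owner's 20% is $1,127.40. Cost to owner: $3,327.40. OOP to date $3,327.40. Plan pays $7,837 − $3,327.40 = $4,509.60.
Claim 2 — $2,701: 20% coinsurance on $2,701 = $540.20. Cost to owner: $540.20. OOP to date $3,867.60. Plan pays $2,701 − $540.20 = $2,160.80.
Claim 3 — $7,087: deductible already satisfied, so owner's share is 20% × $7,087 = $1,417.40. Owner owes $1,417.40 (running OOP $5,285). Insurer: $7,087 − $1,417.40 = $5,669.60.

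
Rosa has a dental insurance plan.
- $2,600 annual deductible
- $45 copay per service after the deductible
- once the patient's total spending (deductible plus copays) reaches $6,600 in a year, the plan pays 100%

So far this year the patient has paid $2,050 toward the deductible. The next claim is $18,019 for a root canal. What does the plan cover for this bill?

$2,050 of the $2,600 deductible is already met, leaving $550.
The remaining $17,469 (= $18,019 − $550) moves to the copay.
Copay on this service: $45.
That puts the patient's cost at $550 + $45 = $595 before any cap.
Total out-of-pocket so far would be $2,050 + $595 = $2,645, below the $6,600 cap — no reduction.
The plan picks up $18,019 − $595 = $17,424.

$17,424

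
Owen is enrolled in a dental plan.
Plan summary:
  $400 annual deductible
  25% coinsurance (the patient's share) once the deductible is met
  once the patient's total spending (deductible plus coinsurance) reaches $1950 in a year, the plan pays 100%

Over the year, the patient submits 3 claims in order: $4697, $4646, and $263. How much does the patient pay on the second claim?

Bill 1, $4697: $400 to deductible, leaving $4297; patient's 25% is $1074.25. Patient pays $1474.25; OOP now $1474.25.
Bill 2, $4646: 25% coinsurance on $4646 = $1161.50. Adding that to $1474.25 gives $2635.75, past the $1950 cap; patient pays only $1950 − $1474.25 = $475.75.

$475.75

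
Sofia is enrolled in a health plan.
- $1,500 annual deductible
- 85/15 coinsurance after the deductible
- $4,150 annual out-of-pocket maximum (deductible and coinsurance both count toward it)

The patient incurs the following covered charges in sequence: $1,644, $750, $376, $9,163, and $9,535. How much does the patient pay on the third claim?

$56.40

#1 ($1,644): deductible takes $1,500, $144 remains; coinsurance $144 × 15% = $21.60. Cost to patient: $1,521.60. OOP to date $1,521.60.
#2 ($750): deductible met; 15% of $750 = $112.50. Patient owes $112.50 (running OOP $1,634.10).
#3 ($376): 15% coinsurance on $376 = $56.40. Cost to patient: $56.40. OOP to date $1,690.50.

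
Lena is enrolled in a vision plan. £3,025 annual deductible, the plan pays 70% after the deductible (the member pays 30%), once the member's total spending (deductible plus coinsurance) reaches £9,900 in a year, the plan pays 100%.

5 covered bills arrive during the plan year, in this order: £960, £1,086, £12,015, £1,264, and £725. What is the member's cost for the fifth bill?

£217.50

Claim 1 (£960): fully absorbed by the deductible. Cost to member: £960. OOP to date £960.
Claim 2 (£1,086): fully absorbed by the deductible. Cost to member: £1,086. OOP to date £2,046.
Claim 3 (£12,015): deductible takes £979, £11,036 remains; member's 30% is £3,310.80. Member pays £4,289.80; OOP now £6,335.80.
Claim 4 (£1,264): deductible already satisfied, so member's share is 30% × £1,264 = £379.20. Cost to member: £379.20. OOP to date £6,715.
Claim 5 (£725): 30% coinsurance on £725 = £217.50. Cost to member: £217.50. OOP to date £6,932.50.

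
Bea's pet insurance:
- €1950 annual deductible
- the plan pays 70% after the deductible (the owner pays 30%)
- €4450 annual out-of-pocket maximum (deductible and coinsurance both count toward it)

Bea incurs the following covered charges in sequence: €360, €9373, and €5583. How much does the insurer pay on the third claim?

Bill 1, €360: entire amount goes to the deductible. Cost to owner: €360. OOP to date €360. Plan pays €360 − €360 = €0.
Bill 2, €9373: €1590 finishes the deductible; €7783 goes to coinsurance; 30% of €7783 = €2334.90. Owner pays €3924.90; OOP now €4284.90. Plan pays €9373 − €3924.90 = €5448.10.
Bill 3, €5583: 30% coinsurance on €5583 = €1674.90. Adding that to €4284.90 gives €5959.80, past the €4450 cap; owner pays only €4450 − €4284.90 = €165.10. Insurer: €5583 − €165.10 = €5417.90.

€5417.90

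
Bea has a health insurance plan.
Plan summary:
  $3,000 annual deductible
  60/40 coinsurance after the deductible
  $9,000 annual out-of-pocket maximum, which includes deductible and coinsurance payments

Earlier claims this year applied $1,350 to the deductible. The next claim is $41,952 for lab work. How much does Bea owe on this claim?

Deductible still to meet: $3,000 − $1,350 = $1,650.
That leaves $41,952 − $1,650 = $40,302 for coinsurance.
Patient's 40% share of $40,302 is $16,120.80.
That puts the patient's cost at $1,650 + $16,120.80 = $17,770.80 before any cap.
Adding $17,770.80 to the $1,350 already spent would give $19,120.80, which exceeds the $9,000 cap; the patient pays just $9,000 − $1,350 = $7,650.

$7,650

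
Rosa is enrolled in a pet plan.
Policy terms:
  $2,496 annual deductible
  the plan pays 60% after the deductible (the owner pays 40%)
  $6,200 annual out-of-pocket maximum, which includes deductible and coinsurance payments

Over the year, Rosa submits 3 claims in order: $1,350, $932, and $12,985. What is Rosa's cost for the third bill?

#1 ($1,350): all of it applies to the deductible. Owner owes $1,350 (running OOP $1,350).
#2 ($932): all of it applies to the deductible. Cost to owner: $932. OOP to date $2,282.
#3 ($12,985): $214 finishes the deductible; $12,771 goes to coinsurance; owner's 40% is $5,108.40. Together that's $214 + $5,108.40 = $5,322.40. Adding that to $2,282 gives $7,604.40, past the $6,200 cap; owner pays only $6,200 − $2,282 = $3,918.

$3,918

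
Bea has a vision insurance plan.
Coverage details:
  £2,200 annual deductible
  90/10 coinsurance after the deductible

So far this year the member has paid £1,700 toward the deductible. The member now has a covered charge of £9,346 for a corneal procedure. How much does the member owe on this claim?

Remaining deductible: £2,200 − £1,700 = £500.
The remaining £8,846 (= £9,346 − £500) moves to coinsurance.
Member's 10% share of £8,846 is £884.60.
So the member owes £500 + £884.60 = £1,384.60.

£1,384.60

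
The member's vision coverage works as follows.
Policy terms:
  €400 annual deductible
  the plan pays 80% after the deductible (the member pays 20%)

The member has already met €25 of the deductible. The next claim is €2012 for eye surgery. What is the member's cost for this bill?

€25 of the €400 deductible is already met, leaving €375.
That leaves €2012 − €375 = €1637 for coinsurance.
Coinsurance: €1637 × 20% = €327.40.
That puts the member's cost at €375 + €327.40 = €702.40.

€702.40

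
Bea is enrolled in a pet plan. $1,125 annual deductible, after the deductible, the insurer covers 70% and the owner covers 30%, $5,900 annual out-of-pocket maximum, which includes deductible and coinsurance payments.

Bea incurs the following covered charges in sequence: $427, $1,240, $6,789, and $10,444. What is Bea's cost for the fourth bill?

$2,575.70

#1 ($427): fully absorbed by the deductible. Owner pays $427; OOP now $427.
#2 ($1,240): $698 finishes the deductible; $542 goes to coinsurance; coinsurance $542 × 30% = $162.60. Owner owes $860.60 (running OOP $1,287.60).
#3 ($6,789): deductible already satisfied, so owner's share is 30% × $6,789 = $2,036.70. Cost to owner: $2,036.70. OOP to date $3,324.30.
#4 ($10,444): 30% coinsurance on $10,444 = $3,133.20. That would push OOP to $6,457.50, over the $5,900 cap, so owner pays $5,900 − $3,324.30 = $2,575.70.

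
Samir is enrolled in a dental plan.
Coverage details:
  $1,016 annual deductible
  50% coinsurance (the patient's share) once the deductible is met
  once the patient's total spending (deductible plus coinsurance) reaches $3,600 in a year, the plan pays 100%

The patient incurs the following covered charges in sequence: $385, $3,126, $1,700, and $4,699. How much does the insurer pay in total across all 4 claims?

Bill 1, $385: fully absorbed by the deductible. Patient owes $385 (running OOP $385). Insurer: $385 − $385 = $0.
Bill 2, $3,126: deductible takes $631, $2,495 remains; 50% of $2,495 = $1,247.50. Patient owes $1,878.50 (running OOP $2,263.50). Plan pays $3,126 − $1,878.50 = $1,247.50.
Bill 3, $1,700: deductible met; 50% of $1,700 = $850. Patient owes $850 (running OOP $3,113.50). Plan pays $1,700 − $850 = $850.
Bill 4, $4,699: 50% coinsurance on $4,699 = $2,349.50. That would push OOP to $5,463, over the $3,600 cap, so patient pays $3,600 − $3,113.50 = $486.50. Insurer: $4,699 − $486.50 = $4,212.50.
Insurer total: $0 + $1,247.50 + $850 + $4,212.50 = $6,310.

$6,310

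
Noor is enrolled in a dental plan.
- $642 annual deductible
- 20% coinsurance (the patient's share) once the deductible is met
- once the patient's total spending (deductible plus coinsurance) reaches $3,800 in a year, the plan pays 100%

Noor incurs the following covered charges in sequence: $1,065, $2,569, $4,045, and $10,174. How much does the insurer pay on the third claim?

Bill 1, $1,065: $642 to deductible, leaving $423; 20% of $423 = $84.60. Patient owes $726.60 (running OOP $726.60). Insurer: $1,065 − $726.60 = $338.40.
Bill 2, $2,569: 20% coinsurance on $2,569 = $513.80. Patient pays $513.80; OOP now $1,240.40. Plan pays $2,569 − $513.80 = $2,055.20.
Bill 3, $4,045: deductible met; 20% of $4,045 = $809. Patient owes $809 (running OOP $2,049.40). Plan pays $4,045 − $809 = $3,236.

$3,236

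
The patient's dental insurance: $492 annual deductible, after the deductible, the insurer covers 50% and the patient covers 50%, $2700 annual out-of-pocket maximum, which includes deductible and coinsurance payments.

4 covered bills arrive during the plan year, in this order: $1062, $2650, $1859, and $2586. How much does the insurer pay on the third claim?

#1 ($1062): $492 to deductible, leaving $570; patient's 50% is $285. Patient pays $777; OOP now $777. Insurer: $1062 − $777 = $285.
#2 ($2650): 50% coinsurance on $2650 = $1325. Cost to patient: $1325. OOP to date $2102. Insurer: $2650 − $1325 = $1325.
#3 ($1859): deductible met; 50% of $1859 = $929.50. OOP would hit $3031.50 > $2700, so the cap limits the patient to $2700 − $2102 = $598. Insurer: $1859 − $598 = $1261.

$1261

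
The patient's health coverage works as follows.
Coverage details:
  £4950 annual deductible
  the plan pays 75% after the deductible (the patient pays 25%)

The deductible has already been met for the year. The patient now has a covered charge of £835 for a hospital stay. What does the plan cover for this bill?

£626.25

With the deductible met, the entire £835 is subject to coinsurance.
Coinsurance: £835 × 25% = £208.75.
The plan picks up £835 − £208.75 = £626.25.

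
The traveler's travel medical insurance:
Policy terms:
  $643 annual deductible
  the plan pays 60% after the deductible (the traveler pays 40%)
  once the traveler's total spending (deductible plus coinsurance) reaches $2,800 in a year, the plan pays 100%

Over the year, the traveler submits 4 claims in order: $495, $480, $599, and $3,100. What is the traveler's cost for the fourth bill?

$1,240

#1 ($495): fully absorbed by the deductible. Traveler pays $495; OOP now $495.
#2 ($480): $148 to deductible, leaving $332; traveler's 40% is $132.80. Traveler pays $280.80; OOP now $775.80.
#3 ($599): 40% coinsurance on $599 = $239.60. Cost to traveler: $239.60. OOP to date $1,015.40.
#4 ($3,100): deductible met; 40% of $3,100 = $1,240. Cost to traveler: $1,240. OOP to date $2,255.40.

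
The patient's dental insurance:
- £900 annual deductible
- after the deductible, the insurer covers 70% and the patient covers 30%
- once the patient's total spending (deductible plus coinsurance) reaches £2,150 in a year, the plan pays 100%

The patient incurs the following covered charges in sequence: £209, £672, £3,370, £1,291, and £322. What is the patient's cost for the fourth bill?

£244.70

#1 (£209): all of it applies to the deductible. Patient pays £209; OOP now £209.
#2 (£672): entire amount goes to the deductible. Cost to patient: £672. OOP to date £881.
#3 (£3,370): deductible takes £19, £3,351 remains; patient's 30% is £1,005.30. Patient owes £1,024.30 (running OOP £1,905.30).
#4 (£1,291): deductible already satisfied, so patient's share is 30% × £1,291 = £387.30. OOP would hit £2,292.60 > £2,150, so the cap limits the patient to £2,150 − £1,905.30 = £244.70.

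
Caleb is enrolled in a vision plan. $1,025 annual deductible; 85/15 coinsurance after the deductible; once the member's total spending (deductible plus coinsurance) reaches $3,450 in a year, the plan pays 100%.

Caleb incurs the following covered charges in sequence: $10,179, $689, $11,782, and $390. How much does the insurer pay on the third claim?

$10,833.45

Claim 1 ($10,179): $1,025 finishes the deductible; $9,154 goes to coinsurance; coinsurance $9,154 × 15% = $1,373.10. Member pays $2,398.10; OOP now $2,398.10. Insurer: $10,179 − $2,398.10 = $7,780.90.
Claim 2 ($689): deductible met; 15% of $689 = $103.35. Member pays $103.35; OOP now $2,501.45. Plan pays $689 − $103.35 = $585.65.
Claim 3 ($11,782): deductible already satisfied, so member's share is 15% × $11,782 = $1,767.30. That would push OOP to $4,268.75, over the $3,450 cap, so member pays $3,450 − $2,501.45 = $948.55. Plan pays $11,782 − $948.55 = $10,833.45.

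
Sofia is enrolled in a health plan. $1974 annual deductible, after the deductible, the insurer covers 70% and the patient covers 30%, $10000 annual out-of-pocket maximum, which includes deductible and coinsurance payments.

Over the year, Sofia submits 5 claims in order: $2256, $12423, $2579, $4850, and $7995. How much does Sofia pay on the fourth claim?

$1455

Bill 1, $2256: $1974 finishes the deductible; $282 goes to coinsurance; patient's 30% is $84.60. Cost to patient: $2058.60. OOP to date $2058.60.
Bill 2, $12423: deductible met; 30% of $12423 = $3726.90. Patient owes $3726.90 (running OOP $5785.50).
Bill 3, $2579: deductible met; 30% of $2579 = $773.70. Patient owes $773.70 (running OOP $6559.20).
Bill 4, $4850: deductible already satisfied, so patient's share is 30% × $4850 = $1455. Patient owes $1455 (running OOP $8014.20).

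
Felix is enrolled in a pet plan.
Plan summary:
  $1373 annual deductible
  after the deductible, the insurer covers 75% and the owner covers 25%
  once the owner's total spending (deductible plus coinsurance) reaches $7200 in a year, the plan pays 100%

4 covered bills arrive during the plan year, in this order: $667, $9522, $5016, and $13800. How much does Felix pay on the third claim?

Claim 1 — $667: fully absorbed by the deductible. Cost to owner: $667. OOP to date $667.
Claim 2 — $9522: $706 to deductible, leaving $8816; coinsurance $8816 × 25% = $2204. Owner pays $2910; OOP now $3577.
Claim 3 — $5016: deductible already satisfied, so owner's share is 25% × $5016 = $1254. Owner pays $1254; OOP now $4831.

$1254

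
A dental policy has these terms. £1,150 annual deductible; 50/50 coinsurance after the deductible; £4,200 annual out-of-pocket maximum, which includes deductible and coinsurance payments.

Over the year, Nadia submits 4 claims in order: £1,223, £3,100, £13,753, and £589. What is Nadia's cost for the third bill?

Bill 1, £1,223: deductible takes £1,150, £73 remains; patient's 50% is £36.50. Patient owes £1,186.50 (running OOP £1,186.50).
Bill 2, £3,100: deductible met; 50% of £3,100 = £1,550. Patient pays £1,550; OOP now £2,736.50.
Bill 3, £13,753: 50% coinsurance on £13,753 = £6,876.50. OOP would hit £9,613 > £4,200, so the cap limits the patient to £4,200 − £2,736.50 = £1,463.50.

£1,463.50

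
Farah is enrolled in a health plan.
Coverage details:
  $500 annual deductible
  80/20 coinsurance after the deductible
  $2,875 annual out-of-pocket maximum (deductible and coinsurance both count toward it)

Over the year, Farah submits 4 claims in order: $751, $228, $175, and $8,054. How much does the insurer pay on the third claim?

Bill 1, $751: deductible takes $500, $251 remains; coinsurance $251 × 20% = $50.20. Patient pays $550.20; OOP now $550.20. Plan pays $751 − $550.20 = $200.80.
Bill 2, $228: deductible met; 20% of $228 = $45.60. Patient pays $45.60; OOP now $595.80. Plan pays $228 − $45.60 = $182.40.
Bill 3, $175: 20% coinsurance on $175 = $35. Patient owes $35 (running OOP $630.80). Plan pays $175 − $35 = $140.

$140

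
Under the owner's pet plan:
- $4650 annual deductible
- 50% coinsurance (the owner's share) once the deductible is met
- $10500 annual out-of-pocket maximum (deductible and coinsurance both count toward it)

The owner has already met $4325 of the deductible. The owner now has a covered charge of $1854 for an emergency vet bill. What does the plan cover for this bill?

$764.50

$4325 of the $4650 deductible is already met, leaving $325.
The remaining $1529 (= $1854 − $325) moves to coinsurance.
50% of $1529 = $764.50 falls to the owner.
That puts the owner's cost at $325 + $764.50 = $1089.50 before any cap.
Total out-of-pocket so far would be $4325 + $1089.50 = $5414.50, below the $10500 cap — no reduction.
The insurer covers the remainder: $1854 − $1089.50 = $764.50.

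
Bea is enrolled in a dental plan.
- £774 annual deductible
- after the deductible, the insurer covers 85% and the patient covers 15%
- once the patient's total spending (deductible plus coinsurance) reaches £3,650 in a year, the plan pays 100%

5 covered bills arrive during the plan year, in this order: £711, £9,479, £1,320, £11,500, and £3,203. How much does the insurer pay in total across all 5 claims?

£22,563

Claim 1 (£711): all of it applies to the deductible. Patient pays £711; OOP now £711. Plan pays £711 − £711 = £0.
Claim 2 (£9,479): £63 to deductible, leaving £9,416; 15% of £9,416 = £1,412.40. Patient owes £1,475.40 (running OOP £2,186.40). Plan pays £9,479 − £1,475.40 = £8,003.60.
Claim 3 (£1,320): deductible met; 15% of £1,320 = £198. Cost to patient: £198. OOP to date £2,384.40. Insurer: £1,320 − £198 = £1,122.
Claim 4 (£11,500): deductible met; 15% of £11,500 = £1,725. Adding that to £2,384.40 gives £4,109.40, past the £3,650 cap; patient pays only £3,650 − £2,384.40 = £1,265.60. Plan pays £11,500 − £1,265.60 = £10,234.40.
Claim 5 (£3,203): deductible met; 15% of £3,203 = £480.45. Adding that to £3,650 gives £4,130.45, past the £3,650 cap; patient pays only £3,650 − £3,650 = £0. Plan pays £3,203 − £0 = £3,203.
Insurer total = bills − patient's total = £26,213 − £3,650 = £22,563.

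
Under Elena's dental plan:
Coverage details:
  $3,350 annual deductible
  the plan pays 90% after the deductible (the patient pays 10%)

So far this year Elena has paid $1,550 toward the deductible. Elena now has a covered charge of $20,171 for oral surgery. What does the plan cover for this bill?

$16,533.90

$1,550 of the $3,350 deductible is already met, leaving $1,800.
The remaining $18,371 (= $20,171 − $1,800) moves to coinsurance.
Patient's 10% share of $18,371 is $1,837.10.
So the patient owes $1,800 + $1,837.10 = $3,637.10.
The insurer covers the remainder: $20,171 − $3,637.10 = $16,533.90.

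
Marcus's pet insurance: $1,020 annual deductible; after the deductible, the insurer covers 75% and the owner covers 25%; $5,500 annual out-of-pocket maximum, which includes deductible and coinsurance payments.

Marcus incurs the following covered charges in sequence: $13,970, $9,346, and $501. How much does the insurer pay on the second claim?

Bill 1, $13,970: deductible takes $1,020, $12,950 remains; coinsurance $12,950 × 25% = $3,237.50. Owner pays $4,257.50; OOP now $4,257.50. Insurer: $13,970 − $4,257.50 = $9,712.50.
Bill 2, $9,346: deductible already satisfied, so owner's share is 25% × $9,346 = $2,336.50. Adding that to $4,257.50 gives $6,594, past the $5,500 cap; owner pays only $5,500 − $4,257.50 = $1,242.50. Plan pays $9,346 − $1,242.50 = $8,103.50.

$8,103.50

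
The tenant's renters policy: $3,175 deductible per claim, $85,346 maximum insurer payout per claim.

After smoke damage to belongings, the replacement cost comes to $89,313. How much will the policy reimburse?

$85,346

Subtract the deductible: $89,313 − $3,175 = $86,138.
Since $86,138 > $85,346, the payout is capped at $85,346.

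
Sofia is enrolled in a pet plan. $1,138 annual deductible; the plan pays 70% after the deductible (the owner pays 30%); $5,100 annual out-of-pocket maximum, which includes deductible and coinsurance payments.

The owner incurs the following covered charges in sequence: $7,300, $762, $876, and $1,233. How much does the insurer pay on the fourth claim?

$863.10

Claim 1 ($7,300): $1,138 finishes the deductible; $6,162 goes to coinsurance; 30% of $6,162 = $1,848.60. Owner owes $2,986.60 (running OOP $2,986.60). Insurer: $7,300 − $2,986.60 = $4,313.40.
Claim 2 ($762): deductible already satisfied, so owner's share is 30% × $762 = $228.60. Owner pays $228.60; OOP now $3,215.20. Insurer: $762 − $228.60 = $533.40.
Claim 3 ($876): deductible already satisfied, so owner's share is 30% × $876 = $262.80. Owner owes $262.80 (running OOP $3,478). Insurer: $876 − $262.80 = $613.20.
Claim 4 ($1,233): 30% coinsurance on $1,233 = $369.90. Owner owes $369.90 (running OOP $3,847.90). Plan pays $1,233 − $369.90 = $863.10.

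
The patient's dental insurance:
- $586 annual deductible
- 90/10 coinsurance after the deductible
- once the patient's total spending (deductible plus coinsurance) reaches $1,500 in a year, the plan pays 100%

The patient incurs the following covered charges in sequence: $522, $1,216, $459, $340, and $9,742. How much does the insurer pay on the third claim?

$413.10

#1 ($522): fully absorbed by the deductible. Patient owes $522 (running OOP $522). Plan pays $522 − $522 = $0.
#2 ($1,216): deductible takes $64, $1,152 remains; 10% of $1,152 = $115.20. Cost to patient: $179.20. OOP to date $701.20. Plan pays $1,216 − $179.20 = $1,036.80.
#3 ($459): deductible met; 10% of $459 = $45.90. Patient pays $45.90; OOP now $747.10. Insurer: $459 − $45.90 = $413.10.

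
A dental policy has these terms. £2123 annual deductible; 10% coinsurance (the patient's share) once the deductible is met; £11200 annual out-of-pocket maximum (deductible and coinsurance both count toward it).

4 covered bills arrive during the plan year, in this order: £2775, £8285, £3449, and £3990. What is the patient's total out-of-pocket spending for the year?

Claim 1 (£2775): £2123 to deductible, leaving £652; patient's 10% is £65.20. Patient owes £2188.20 (running OOP £2188.20).
Claim 2 (£8285): 10% coinsurance on £8285 = £828.50. Cost to patient: £828.50. OOP to date £3016.70.
Claim 3 (£3449): 10% coinsurance on £3449 = £344.90. Cost to patient: £344.90. OOP to date £3361.60.
Claim 4 (£3990): deductible already satisfied, so patient's share is 10% × £3990 = £399. Cost to patient: £399. OOP to date £3760.60.
Total paid by the patient: £2188.20 + £828.50 + £344.90 + £399 = £3760.60.

£3760.60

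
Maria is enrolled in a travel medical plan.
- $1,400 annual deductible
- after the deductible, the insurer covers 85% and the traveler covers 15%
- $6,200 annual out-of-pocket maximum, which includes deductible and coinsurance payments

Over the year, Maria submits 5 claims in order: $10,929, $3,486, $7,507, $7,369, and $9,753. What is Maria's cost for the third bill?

#1 ($10,929): $1,400 finishes the deductible; $9,529 goes to coinsurance; 15% of $9,529 = $1,429.35. Traveler owes $2,829.35 (running OOP $2,829.35).
#2 ($3,486): 15% coinsurance on $3,486 = $522.90. Traveler pays $522.90; OOP now $3,352.25.
#3 ($7,507): deductible met; 15% of $7,507 = $1,126.05. Cost to traveler: $1,126.05. OOP to date $4,478.30.

$1,126.05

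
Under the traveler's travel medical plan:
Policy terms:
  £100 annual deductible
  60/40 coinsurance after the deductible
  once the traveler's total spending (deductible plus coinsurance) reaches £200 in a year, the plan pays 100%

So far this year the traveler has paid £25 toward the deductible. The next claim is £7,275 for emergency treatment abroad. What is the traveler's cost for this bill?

£175

Deductible still to meet: £100 − £25 = £75.
That leaves £7,275 − £75 = £7,200 for coinsurance.
Traveler's 40% share of £7,200 is £2,880.
So the traveler owes £75 + £2,880 = £2,955 before any cap.
That would bring total out-of-pocket to £2,980, past the £200 cap. The traveler is capped at £200 − £25 = £175 on this claim.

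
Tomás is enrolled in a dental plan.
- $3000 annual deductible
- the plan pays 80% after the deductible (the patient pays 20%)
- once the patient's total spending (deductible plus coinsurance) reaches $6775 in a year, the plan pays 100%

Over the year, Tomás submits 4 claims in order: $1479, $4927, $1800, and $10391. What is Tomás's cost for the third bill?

Bill 1, $1479: all of it applies to the deductible. Cost to patient: $1479. OOP to date $1479.
Bill 2, $4927: $1521 to deductible, leaving $3406; coinsurance $3406 × 20% = $681.20. Patient owes $2202.20 (running OOP $3681.20).
Bill 3, $1800: deductible met; 20% of $1800 = $360. Patient owes $360 (running OOP $4041.20).

$360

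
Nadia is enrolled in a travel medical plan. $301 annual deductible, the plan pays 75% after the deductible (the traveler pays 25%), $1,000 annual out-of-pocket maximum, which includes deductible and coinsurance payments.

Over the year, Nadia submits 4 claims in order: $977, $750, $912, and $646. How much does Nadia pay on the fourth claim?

Bill 1, $977: $301 to deductible, leaving $676; traveler's 25% is $169. Traveler pays $470; OOP now $470.
Bill 2, $750: 25% coinsurance on $750 = $187.50. Traveler owes $187.50 (running OOP $657.50).
Bill 3, $912: deductible already satisfied, so traveler's share is 25% × $912 = $228. Traveler owes $228 (running OOP $885.50).
Bill 4, $646: 25% coinsurance on $646 = $161.50. OOP would hit $1,047 > $1,000, so the cap limits the traveler to $1,000 − $885.50 = $114.50.

$114.50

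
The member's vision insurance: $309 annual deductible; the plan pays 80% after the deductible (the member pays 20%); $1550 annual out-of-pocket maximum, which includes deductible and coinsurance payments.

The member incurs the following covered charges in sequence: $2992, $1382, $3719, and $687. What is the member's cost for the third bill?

Bill 1, $2992: $309 to deductible, leaving $2683; 20% of $2683 = $536.60. Member pays $845.60; OOP now $845.60.
Bill 2, $1382: deductible already satisfied, so member's share is 20% × $1382 = $276.40. Cost to member: $276.40. OOP to date $1122.
Bill 3, $3719: deductible already satisfied, so member's share is 20% × $3719 = $743.80. OOP would hit $1865.80 > $1550, so the cap limits the member to $1550 − $1122 = $428.

$428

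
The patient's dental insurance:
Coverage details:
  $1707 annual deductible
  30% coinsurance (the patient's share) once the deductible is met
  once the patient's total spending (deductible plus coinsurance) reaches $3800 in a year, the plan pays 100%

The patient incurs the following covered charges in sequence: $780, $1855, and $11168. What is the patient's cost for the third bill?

$1814.60

#1 ($780): entire amount goes to the deductible. Cost to patient: $780. OOP to date $780.
#2 ($1855): deductible takes $927, $928 remains; 30% of $928 = $278.40. Cost to patient: $1205.40. OOP to date $1985.40.
#3 ($11168): deductible already satisfied, so patient's share is 30% × $11168 = $3350.40. Adding that to $1985.40 gives $5335.80, past the $3800 cap; patient pays only $3800 − $1985.40 = $1814.60.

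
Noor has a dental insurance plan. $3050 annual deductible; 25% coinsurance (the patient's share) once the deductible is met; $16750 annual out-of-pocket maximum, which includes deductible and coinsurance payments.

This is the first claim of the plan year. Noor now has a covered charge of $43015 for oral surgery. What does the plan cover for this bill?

$29973.75

The full $3050 deductible is still open; $3050 of this bill applies to it.
The remaining $39965 (= $43015 − $3050) moves to coinsurance.
Patient's 25% share of $39965 is $9991.25.
Patient responsibility before any cap: $3050 + $9991.25 = $13041.25.
Year-to-date out-of-pocket becomes $0 + $13041.25 = $13041.25, still under the $16750 maximum, so no cap applies.
The insurer covers the remainder: $43015 − $13041.25 = $29973.75.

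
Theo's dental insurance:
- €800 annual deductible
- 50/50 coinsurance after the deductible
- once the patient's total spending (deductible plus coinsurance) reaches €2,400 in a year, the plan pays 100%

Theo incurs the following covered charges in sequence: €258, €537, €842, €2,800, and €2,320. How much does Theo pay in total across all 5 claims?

€2,400

Bill 1, €258: entire amount goes to the deductible. Patient pays €258; OOP now €258.
Bill 2, €537: all of it applies to the deductible. Patient pays €537; OOP now €795.
Bill 3, €842: deductible takes €5, €837 remains; coinsurance €837 × 50% = €418.50. Patient pays €423.50; OOP now €1,218.50.
Bill 4, €2,800: 50% coinsurance on €2,800 = €1,400. OOP would hit €2,618.50 > €2,400, so the cap limits the patient to €2,400 − €1,218.50 = €1,181.50.
Bill 5, €2,320: 50% coinsurance on €2,320 = €1,160. OOP would hit €3,560 > €2,400, so the cap limits the patient to €2,400 − €2,400 = €0.
Total paid by the patient: €258 + €537 + €423.50 + €1,181.50 + €0 = €2,400.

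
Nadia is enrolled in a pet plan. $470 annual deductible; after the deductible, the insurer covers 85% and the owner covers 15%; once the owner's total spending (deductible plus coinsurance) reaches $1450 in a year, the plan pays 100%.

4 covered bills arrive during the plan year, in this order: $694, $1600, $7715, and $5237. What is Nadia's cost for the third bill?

#1 ($694): $470 to deductible, leaving $224; coinsurance $224 × 15% = $33.60. Owner owes $503.60 (running OOP $503.60).
#2 ($1600): deductible already satisfied, so owner's share is 15% × $1600 = $240. Owner pays $240; OOP now $743.60.
#3 ($7715): deductible met; 15% of $7715 = $1157.25. OOP would hit $1900.85 > $1450, so the cap limits the owner to $1450 − $743.60 = $706.40.

$706.40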